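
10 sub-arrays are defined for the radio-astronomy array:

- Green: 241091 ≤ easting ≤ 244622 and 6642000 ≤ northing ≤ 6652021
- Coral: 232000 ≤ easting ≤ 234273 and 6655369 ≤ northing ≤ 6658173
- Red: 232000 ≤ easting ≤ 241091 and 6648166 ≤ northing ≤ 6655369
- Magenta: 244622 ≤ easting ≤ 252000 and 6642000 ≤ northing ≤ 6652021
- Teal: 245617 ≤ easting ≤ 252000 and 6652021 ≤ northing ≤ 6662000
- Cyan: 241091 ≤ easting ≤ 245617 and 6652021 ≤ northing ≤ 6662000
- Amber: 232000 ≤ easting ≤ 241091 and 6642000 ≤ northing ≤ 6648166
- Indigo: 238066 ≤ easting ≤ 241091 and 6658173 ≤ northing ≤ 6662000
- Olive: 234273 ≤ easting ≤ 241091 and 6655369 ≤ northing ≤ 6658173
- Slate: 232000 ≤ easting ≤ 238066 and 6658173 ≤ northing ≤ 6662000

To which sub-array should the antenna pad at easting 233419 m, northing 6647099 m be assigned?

The point has easting = 233419 and northing = 6647099.
Only Amber satisfies 232000 ≤ easting ≤ 241091 and 6642000 ≤ northing ≤ 6648166.

Amber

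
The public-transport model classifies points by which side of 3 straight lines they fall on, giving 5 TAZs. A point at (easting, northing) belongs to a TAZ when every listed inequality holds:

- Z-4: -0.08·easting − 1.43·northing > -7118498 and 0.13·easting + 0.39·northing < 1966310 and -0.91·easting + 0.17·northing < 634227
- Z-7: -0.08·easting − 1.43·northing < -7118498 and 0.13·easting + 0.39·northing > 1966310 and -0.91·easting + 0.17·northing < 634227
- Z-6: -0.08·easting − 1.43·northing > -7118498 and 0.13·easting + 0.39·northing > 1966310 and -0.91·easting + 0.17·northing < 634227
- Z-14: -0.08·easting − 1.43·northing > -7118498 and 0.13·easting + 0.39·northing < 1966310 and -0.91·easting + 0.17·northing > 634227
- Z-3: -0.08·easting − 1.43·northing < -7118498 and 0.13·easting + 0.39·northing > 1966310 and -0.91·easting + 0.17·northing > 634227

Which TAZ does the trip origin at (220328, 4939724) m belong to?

Z-14

-0.08·220328 − 1.43·4939724 = -7081431.560, which is > -7118498
0.13·220328 + 0.39·4939724 = 1955135.000, which is < 1966310
-0.91·220328 + 0.17·4939724 = 639254.600, which is > 634227
This sign pattern matches Z-14.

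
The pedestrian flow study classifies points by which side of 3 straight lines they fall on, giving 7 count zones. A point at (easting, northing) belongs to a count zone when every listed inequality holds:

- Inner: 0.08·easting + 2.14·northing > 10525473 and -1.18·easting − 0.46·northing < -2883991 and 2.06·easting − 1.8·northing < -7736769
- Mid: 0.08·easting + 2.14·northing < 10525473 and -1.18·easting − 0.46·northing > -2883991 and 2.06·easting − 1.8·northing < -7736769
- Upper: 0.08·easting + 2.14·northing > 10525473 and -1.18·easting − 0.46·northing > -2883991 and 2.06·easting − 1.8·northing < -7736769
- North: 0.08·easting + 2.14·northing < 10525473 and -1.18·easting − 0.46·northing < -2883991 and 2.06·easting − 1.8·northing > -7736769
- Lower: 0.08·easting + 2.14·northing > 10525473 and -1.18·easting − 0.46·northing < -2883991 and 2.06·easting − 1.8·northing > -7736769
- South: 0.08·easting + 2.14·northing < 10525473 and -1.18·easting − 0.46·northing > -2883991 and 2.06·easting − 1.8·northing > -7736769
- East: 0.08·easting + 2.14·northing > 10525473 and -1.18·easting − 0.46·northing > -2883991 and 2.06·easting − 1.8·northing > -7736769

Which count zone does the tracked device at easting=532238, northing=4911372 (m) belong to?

Inner

0.08·532238 + 2.14·4911372 = 10552915.120, which is > 10525473
-1.18·532238 − 0.46·4911372 = -2887271.960, which is < -2883991
2.06·532238 − 1.8·4911372 = -7744059.320, which is < -7736769
This sign pattern matches Inner.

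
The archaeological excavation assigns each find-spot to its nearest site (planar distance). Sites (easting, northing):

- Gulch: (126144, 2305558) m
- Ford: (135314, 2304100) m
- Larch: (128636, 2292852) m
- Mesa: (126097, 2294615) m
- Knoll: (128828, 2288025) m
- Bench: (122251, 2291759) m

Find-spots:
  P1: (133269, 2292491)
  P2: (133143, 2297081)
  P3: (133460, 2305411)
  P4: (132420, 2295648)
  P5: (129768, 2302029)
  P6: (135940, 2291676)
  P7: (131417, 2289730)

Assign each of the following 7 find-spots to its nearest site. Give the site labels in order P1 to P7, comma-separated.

Larch, Larch, Ford, Larch, Gulch, Larch, Knoll

P1 → Larch (d²=21595010.00)
P2 → Larch (d²=38197490.00)
P3 → Ford (d²=5156037.00)
P4 → Larch (d²=22136272.00)
P5 → Gulch (d²=25587217.00)
P6 → Larch (d²=54731392.00)
P7 → Knoll (d²=9609946.00)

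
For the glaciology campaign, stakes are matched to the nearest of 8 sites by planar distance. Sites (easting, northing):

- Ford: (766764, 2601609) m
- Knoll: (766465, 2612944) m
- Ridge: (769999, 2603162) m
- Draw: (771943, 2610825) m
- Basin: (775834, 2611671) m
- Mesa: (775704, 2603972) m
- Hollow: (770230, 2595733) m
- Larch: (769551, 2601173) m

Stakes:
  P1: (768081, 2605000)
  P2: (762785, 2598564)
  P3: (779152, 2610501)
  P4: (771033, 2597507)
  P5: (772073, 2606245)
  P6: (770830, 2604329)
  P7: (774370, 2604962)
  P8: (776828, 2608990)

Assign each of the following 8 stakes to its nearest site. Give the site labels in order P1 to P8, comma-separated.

Ridge, Ford, Basin, Hollow, Ridge, Ridge, Mesa, Basin

P1 → Ridge (d²=7056968.00)
P2 → Ford (d²=25104466.00)
P3 → Basin (d²=12378024.00)
P4 → Hollow (d²=3791885.00)
P5 → Ridge (d²=13806365.00)
P6 → Ridge (d²=2052450.00)
P7 → Mesa (d²=2759656.00)
P8 → Basin (d²=8175797.00)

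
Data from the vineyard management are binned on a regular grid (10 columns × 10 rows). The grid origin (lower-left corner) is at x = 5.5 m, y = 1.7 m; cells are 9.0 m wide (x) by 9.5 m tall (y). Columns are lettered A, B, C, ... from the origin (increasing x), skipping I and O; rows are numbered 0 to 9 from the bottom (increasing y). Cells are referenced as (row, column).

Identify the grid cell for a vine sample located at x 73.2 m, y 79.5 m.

Column index: ⌊(73.2 − 5.5) / 9.0⌋ = ⌊7.522⌋ = 7 → column H
Row offset from origin: ⌊(79.5 − 1.7) / 9.5⌋ = ⌊8.189⌋ = 8 → row 8

(8, H)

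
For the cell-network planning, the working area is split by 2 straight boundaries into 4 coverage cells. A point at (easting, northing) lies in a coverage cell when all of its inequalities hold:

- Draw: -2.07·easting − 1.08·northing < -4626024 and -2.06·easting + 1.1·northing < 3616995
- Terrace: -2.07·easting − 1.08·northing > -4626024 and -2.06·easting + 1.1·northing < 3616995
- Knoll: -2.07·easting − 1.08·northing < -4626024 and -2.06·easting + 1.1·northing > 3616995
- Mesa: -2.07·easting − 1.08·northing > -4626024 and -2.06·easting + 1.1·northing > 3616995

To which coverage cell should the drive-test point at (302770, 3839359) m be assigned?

Draw

-2.07·302770 − 1.08·3839359 = -4773241.620, which is < -4626024
-2.06·302770 + 1.1·3839359 = 3599588.700, which is < 3616995
This sign pattern matches Draw.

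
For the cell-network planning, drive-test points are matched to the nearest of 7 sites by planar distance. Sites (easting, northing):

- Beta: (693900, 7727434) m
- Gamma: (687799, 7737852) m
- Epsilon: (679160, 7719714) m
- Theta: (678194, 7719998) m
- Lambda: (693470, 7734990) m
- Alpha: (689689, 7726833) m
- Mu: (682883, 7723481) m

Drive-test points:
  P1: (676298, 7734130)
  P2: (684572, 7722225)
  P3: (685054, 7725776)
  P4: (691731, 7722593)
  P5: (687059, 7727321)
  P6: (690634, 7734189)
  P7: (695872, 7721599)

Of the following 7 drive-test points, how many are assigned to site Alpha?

2

P1 → Gamma
P2 → Mu
P3 → Mu
P4 → Alpha
P5 → Alpha
P6 → Lambda
P7 → Beta
2 of the 7 go to Alpha.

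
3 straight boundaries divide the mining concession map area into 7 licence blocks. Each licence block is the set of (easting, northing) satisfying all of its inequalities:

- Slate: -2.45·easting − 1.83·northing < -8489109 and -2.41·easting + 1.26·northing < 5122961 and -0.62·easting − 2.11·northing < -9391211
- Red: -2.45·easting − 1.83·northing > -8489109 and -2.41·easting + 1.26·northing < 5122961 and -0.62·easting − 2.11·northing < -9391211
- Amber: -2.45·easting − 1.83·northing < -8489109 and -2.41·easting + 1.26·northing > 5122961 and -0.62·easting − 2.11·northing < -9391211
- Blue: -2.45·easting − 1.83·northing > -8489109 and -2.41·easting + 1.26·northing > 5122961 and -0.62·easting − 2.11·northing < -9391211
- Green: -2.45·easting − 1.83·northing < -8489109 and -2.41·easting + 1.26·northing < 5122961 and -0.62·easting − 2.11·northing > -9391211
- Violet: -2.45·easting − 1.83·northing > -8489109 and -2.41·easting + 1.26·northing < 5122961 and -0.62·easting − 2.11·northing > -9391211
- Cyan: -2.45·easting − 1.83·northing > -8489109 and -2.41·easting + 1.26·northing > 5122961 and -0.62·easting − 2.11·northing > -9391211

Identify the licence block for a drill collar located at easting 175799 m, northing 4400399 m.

-2.45·175799 − 1.83·4400399 = -8483437.720, which is > -8489109
-2.41·175799 + 1.26·4400399 = 5120827.150, which is < 5122961
-0.62·175799 − 2.11·4400399 = -9393837.270, which is < -9391211
This sign pattern matches Red.

Red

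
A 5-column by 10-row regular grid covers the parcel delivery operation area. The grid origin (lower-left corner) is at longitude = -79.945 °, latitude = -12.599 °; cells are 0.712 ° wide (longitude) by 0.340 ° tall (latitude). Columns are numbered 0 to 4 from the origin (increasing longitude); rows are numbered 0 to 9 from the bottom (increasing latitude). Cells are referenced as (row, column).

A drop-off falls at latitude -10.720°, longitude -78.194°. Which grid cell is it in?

(5, 2)

Column index: ⌊(-78.194 − -79.945) / 0.712⌋ = ⌊2.459⌋ = 2
Row offset from origin: ⌊(-10.720 − -12.599) / 0.340⌋ = ⌊5.526⌋ = 5 → row 5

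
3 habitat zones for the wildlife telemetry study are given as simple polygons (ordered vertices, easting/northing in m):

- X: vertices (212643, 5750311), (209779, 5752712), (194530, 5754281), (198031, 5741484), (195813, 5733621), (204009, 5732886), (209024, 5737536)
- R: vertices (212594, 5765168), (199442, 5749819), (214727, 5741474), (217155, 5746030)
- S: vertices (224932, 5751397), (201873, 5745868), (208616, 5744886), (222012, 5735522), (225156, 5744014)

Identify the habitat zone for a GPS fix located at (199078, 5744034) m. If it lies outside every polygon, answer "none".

Cast a ray rightward from (199078, 5744034). For each polygon, the edges (by vertex number in listed order) whose endpoints lie on opposite sides of northing = 5744034, where each meets that height, and whether that is right or left of the point:
X: 3–4 at easting≈197333.4 (left), 7–1 at easting≈210864.8 (right) → 1 crossing.
R: 2–3 at easting≈210038.0 (right), 3–4 at easting≈216091.3 (right) → 2 crossings.
S: 3–4 at easting≈209834.9 (right), 5–1 at easting≈225155.4 (right) → 2 crossings.
Only X has an odd count, so the point is inside X.

X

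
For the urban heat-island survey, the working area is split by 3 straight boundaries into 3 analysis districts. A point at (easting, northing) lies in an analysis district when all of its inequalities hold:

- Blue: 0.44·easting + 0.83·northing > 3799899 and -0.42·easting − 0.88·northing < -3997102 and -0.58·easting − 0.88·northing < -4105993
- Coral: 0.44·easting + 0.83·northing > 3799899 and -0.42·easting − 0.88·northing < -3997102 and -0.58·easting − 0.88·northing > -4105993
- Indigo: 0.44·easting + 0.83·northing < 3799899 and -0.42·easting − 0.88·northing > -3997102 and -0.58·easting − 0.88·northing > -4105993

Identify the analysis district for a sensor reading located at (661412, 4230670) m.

0.44·661412 + 0.83·4230670 = 3802477.380, which is > 3799899
-0.42·661412 − 0.88·4230670 = -4000782.640, which is < -3997102
-0.58·661412 − 0.88·4230670 = -4106608.560, which is < -4105993
This sign pattern matches Blue.

Blue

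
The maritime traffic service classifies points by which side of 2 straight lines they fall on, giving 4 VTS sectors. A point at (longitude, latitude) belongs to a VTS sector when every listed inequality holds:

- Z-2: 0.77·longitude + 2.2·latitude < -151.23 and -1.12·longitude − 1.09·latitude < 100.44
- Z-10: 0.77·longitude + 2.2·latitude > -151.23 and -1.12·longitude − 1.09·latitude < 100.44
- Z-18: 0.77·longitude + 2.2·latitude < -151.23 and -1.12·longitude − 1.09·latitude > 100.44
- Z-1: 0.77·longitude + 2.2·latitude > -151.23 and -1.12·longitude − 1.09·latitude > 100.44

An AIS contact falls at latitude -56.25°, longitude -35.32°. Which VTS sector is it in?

0.77·-35.32 + 2.2·-56.25 = -150.946, which is > -151.23
-1.12·-35.32 − 1.09·-56.25 = 100.871, which is > 100.44
This sign pattern matches Z-1.

Z-1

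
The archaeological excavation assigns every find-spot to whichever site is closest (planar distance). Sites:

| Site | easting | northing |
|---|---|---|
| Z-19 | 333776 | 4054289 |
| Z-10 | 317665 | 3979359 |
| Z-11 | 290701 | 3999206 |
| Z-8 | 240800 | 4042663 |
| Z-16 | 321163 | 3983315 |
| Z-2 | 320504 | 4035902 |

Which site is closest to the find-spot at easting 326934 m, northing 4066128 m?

Z-19

Squared distances to each site:
Z-19: 186974885.000; Z-10: 7614773722.000; Z-11: 5791384373.000; Z-8: 7969672181.000; Z-16: 6891297410.000; Z-2: 954955976.000.
Minimum at Z-19.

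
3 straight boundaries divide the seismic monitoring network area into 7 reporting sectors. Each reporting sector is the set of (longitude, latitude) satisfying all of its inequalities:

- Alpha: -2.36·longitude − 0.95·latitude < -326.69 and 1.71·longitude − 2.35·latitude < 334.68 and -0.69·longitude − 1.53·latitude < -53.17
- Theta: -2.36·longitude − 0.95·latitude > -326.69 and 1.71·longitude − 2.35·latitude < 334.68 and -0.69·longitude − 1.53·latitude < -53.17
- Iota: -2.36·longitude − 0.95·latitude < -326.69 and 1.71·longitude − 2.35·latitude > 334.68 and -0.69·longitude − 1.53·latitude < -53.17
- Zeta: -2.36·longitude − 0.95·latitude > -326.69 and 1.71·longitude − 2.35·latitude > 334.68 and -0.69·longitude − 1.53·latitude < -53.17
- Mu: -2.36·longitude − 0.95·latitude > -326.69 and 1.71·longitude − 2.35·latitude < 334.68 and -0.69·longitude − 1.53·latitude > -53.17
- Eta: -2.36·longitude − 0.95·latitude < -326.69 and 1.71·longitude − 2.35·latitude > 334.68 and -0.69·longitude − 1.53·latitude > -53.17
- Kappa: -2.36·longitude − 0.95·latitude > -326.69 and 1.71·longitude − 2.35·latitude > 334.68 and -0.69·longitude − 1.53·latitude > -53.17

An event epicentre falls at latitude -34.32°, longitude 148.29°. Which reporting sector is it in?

Mu

-2.36·148.29 − 0.95·-34.32 = -317.360, which is > -326.69
1.71·148.29 − 2.35·-34.32 = 334.228, which is < 334.68
-0.69·148.29 − 1.53·-34.32 = -49.810, which is > -53.17
This sign pattern matches Mu.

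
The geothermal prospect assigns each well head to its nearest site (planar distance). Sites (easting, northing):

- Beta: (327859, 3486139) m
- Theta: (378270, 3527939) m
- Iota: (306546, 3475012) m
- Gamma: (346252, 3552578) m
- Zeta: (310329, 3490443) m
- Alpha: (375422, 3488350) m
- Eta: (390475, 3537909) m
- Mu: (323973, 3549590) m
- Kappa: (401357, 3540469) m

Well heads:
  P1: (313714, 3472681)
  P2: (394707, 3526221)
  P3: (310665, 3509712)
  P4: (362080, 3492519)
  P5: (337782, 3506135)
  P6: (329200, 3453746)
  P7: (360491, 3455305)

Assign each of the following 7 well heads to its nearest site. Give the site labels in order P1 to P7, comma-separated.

Iota, Eta, Zeta, Alpha, Beta, Iota, Alpha

P1 → Iota (d²=56813785.00)
P2 → Eta (d²=154519168.00)
P3 → Zeta (d²=371407257.00)
P4 → Alpha (d²=195389525.00)
P5 → Beta (d²=498305945.00)
P6 → Iota (d²=965446472.00)
P7 → Alpha (d²=1314906786.00)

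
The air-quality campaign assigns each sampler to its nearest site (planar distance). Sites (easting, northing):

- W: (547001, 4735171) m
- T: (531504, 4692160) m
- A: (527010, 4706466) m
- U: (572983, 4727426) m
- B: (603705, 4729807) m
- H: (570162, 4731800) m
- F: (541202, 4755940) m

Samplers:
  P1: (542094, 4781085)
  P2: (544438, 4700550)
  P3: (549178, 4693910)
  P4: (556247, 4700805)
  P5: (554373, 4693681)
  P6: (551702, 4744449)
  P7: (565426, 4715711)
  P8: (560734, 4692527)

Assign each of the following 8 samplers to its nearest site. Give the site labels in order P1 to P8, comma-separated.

P1 → F (d²=633066689.00)
P2 → T (d²=237680456.00)
P3 → T (d²=315432776.00)
P4 → T (d²=686952074.00)
P5 → T (d²=525304602.00)
P6 → W (d²=108180685.00)
P7 → U (d²=194349474.00)
P8 → T (d²=854527589.00)

F, T, T, T, T, W, U, T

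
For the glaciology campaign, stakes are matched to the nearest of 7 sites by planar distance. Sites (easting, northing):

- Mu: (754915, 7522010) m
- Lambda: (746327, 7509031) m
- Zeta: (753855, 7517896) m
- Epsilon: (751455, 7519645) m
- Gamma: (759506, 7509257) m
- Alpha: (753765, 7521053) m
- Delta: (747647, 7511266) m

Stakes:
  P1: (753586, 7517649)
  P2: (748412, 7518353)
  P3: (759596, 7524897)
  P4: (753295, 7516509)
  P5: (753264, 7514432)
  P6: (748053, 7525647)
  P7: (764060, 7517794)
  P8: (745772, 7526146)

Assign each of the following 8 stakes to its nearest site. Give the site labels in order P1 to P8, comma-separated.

P1 → Zeta (d²=133370.00)
P2 → Epsilon (d²=10929113.00)
P3 → Mu (d²=30246530.00)
P4 → Zeta (d²=2237369.00)
P5 → Zeta (d²=12348577.00)
P6 → Epsilon (d²=47597608.00)
P7 → Gamma (d²=93619285.00)
P8 → Epsilon (d²=74559490.00)

Zeta, Epsilon, Mu, Zeta, Zeta, Epsilon, Gamma, Epsilon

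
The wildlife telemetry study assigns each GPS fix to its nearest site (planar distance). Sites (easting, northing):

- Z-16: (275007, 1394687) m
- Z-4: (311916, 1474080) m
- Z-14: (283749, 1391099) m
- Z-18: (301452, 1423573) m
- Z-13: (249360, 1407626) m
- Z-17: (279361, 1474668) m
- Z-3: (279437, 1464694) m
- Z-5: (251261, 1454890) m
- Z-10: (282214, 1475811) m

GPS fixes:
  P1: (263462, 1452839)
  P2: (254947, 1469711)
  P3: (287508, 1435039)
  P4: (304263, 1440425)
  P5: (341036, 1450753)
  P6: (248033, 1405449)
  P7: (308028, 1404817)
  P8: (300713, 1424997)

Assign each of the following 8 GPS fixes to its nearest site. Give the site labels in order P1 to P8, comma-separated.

Z-5, Z-5, Z-18, Z-18, Z-4, Z-13, Z-18, Z-18

P1 → Z-5 (d²=153071002.00)
P2 → Z-5 (d²=233248637.00)
P3 → Z-18 (d²=325904292.00)
P4 → Z-18 (d²=291891625.00)
P5 → Z-4 (d²=1392123329.00)
P6 → Z-13 (d²=6500258.00)
P7 → Z-18 (d²=395031312.00)
P8 → Z-18 (d²=2573897.00)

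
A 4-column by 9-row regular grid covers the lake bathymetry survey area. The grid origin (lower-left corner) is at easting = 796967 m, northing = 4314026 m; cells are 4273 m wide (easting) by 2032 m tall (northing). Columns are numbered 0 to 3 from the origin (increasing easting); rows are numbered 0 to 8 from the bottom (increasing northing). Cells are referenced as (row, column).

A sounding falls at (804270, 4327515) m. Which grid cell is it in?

(6, 1)

Column index: ⌊(804270 − 796967) / 4273⌋ = ⌊1.709⌋ = 1
Row offset from origin: ⌊(4327515 − 4314026) / 2032⌋ = ⌊6.638⌋ = 6 → row 6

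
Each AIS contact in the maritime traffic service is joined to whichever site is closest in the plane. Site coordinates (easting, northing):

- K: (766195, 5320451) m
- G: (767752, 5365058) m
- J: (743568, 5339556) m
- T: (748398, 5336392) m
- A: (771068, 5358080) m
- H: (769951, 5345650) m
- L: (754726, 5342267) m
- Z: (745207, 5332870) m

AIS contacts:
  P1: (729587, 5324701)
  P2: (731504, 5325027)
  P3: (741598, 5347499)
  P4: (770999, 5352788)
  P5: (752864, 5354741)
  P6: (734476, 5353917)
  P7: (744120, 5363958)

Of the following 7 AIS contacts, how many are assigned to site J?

P1 → Z
P2 → Z
P3 → J
P4 → A
P5 → L
P6 → J
P7 → G
2 of the 7 go to J.

2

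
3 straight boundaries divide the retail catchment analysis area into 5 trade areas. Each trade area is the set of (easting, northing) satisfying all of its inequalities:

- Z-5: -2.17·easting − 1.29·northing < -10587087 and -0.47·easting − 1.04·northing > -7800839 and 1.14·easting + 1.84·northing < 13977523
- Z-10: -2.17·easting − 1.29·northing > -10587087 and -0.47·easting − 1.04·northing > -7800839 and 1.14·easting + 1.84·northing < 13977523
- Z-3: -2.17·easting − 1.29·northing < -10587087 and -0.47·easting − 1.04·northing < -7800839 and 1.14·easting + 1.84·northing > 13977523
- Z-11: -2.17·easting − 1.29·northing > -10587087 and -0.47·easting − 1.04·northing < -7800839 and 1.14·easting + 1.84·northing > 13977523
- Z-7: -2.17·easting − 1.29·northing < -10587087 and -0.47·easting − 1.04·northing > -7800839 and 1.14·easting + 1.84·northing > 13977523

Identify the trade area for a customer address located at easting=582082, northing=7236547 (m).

Z-7

-2.17·582082 − 1.29·7236547 = -10598263.570, which is < -10587087
-0.47·582082 − 1.04·7236547 = -7799587.420, which is > -7800839
1.14·582082 + 1.84·7236547 = 13978819.960, which is > 13977523
This sign pattern matches Z-7.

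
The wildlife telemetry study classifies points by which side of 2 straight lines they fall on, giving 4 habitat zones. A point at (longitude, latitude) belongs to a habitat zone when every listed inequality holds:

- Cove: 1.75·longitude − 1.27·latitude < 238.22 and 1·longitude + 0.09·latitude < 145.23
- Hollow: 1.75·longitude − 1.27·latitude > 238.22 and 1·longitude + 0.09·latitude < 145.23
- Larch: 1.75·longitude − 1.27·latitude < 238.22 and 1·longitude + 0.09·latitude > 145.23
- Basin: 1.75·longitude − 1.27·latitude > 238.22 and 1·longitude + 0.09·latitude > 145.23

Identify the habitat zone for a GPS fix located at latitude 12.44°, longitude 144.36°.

Larch

1.75·144.36 − 1.27·12.44 = 236.831, which is < 238.22
1·144.36 + 0.09·12.44 = 145.480, which is > 145.23
This sign pattern matches Larch.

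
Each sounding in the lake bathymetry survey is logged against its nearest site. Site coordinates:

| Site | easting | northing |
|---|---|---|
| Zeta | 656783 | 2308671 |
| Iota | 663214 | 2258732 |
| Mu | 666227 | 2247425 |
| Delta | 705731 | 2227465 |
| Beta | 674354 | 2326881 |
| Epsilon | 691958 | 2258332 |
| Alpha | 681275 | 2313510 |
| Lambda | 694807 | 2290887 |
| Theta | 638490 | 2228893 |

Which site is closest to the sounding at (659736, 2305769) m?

Zeta

Squared distances to each site:
Zeta: 17141813.000; Iota: 2224575853.000; Mu: 3446155417.000; Delta: 8247056441.000; Beta: 659402468.000; Epsilon: 3288526253.000; Alpha: 523851602.000; Lambda: 1451448965.000; Theta: 6361311892.000.
Minimum at Zeta.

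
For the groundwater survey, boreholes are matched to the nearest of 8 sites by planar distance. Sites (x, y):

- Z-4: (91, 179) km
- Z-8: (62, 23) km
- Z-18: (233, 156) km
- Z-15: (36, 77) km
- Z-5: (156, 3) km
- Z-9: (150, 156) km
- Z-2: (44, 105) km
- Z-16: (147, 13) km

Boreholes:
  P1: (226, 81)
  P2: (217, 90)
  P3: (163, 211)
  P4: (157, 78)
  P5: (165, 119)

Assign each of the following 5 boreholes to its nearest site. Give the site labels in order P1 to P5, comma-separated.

Z-18, Z-18, Z-9, Z-16, Z-9

P1 → Z-18 (d²=5674.00)
P2 → Z-18 (d²=4612.00)
P3 → Z-9 (d²=3194.00)
P4 → Z-16 (d²=4325.00)
P5 → Z-9 (d²=1594.00)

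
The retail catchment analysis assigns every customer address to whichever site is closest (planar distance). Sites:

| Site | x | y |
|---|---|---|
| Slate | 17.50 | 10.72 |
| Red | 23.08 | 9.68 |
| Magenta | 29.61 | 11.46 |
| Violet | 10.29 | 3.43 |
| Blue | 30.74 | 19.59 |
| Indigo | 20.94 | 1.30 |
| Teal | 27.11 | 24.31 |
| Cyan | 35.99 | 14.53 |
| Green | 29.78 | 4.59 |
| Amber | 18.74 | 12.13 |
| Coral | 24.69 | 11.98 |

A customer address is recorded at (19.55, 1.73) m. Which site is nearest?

Indigo

Squared distances to each site:
Slate: 85.023; Red: 75.663; Magenta: 195.876; Violet: 88.638; Blue: 444.196; Indigo: 2.117; Teal: 567.010; Cyan: 434.114; Green: 112.832; Amber: 108.816; Coral: 131.482.
Minimum at Indigo.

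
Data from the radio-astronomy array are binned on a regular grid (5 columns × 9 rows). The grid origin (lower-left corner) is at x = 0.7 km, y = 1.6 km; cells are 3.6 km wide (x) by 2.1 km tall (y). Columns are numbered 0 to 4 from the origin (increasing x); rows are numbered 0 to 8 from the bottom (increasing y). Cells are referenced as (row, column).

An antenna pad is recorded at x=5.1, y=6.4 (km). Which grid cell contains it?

Column index: ⌊(5.1 − 0.7) / 3.6⌋ = ⌊1.222⌋ = 1
Row offset from origin: ⌊(6.4 − 1.6) / 2.1⌋ = ⌊2.286⌋ = 2 → row 2

(2, 1)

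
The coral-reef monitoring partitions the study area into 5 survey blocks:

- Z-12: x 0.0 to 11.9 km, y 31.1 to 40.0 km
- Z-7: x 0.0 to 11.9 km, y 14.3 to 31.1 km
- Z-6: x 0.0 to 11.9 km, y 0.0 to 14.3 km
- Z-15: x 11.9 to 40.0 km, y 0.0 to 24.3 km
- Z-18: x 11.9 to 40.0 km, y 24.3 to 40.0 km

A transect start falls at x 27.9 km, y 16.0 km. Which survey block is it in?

The point has x = 27.9 and y = 16.0.
Only Z-15 satisfies 11.9 ≤ x ≤ 40.0 and 0.0 ≤ y ≤ 24.3.

Z-15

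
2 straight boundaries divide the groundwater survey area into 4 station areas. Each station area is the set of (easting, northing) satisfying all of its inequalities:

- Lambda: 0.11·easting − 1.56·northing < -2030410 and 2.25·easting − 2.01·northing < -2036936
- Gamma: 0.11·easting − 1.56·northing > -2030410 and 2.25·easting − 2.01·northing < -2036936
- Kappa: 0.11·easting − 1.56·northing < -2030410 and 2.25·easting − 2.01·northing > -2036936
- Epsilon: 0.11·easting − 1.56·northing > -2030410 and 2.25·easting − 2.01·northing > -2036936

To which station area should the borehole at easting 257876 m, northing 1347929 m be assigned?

0.11·257876 − 1.56·1347929 = -2074402.880, which is < -2030410
2.25·257876 − 2.01·1347929 = -2129116.290, which is < -2036936
This sign pattern matches Lambda.

Lambda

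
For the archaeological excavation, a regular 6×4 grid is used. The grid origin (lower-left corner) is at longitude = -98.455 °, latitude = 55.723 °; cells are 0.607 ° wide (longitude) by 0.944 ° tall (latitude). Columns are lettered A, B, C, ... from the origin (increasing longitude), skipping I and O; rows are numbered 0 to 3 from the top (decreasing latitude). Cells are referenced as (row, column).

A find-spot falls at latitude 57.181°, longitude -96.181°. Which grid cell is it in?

(2, D)

Column index: ⌊(-96.181 − -98.455) / 0.607⌋ = ⌊3.746⌋ = 3 → column D
Row offset from origin: ⌊(57.181 − 55.723) / 0.944⌋ = ⌊1.544⌋ = 1 → row 2 (counted from top)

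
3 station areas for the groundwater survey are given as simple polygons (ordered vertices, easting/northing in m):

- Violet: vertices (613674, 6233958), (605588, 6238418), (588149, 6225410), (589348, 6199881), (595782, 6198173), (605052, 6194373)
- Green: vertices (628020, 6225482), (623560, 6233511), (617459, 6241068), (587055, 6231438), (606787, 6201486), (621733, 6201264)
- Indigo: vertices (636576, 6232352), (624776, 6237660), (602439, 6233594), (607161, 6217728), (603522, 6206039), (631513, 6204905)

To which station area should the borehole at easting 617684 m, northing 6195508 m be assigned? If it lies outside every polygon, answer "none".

Cast a ray rightward from (617684, 6195508). For each polygon, the edges (by vertex number in listed order) whose endpoints lie on opposite sides of northing = 6195508, where each meets that height, and whether that is right or left of the point:
Violet: 5–6 at easting≈602283.2 (left), 6–1 at easting≈605299.2 (left) → 0 crossings.
Green: no edge straddles that height → 0 crossings.
Indigo: no edge straddles that height → 0 crossings.
All counts are even, so the point lies outside every listed polygon.

none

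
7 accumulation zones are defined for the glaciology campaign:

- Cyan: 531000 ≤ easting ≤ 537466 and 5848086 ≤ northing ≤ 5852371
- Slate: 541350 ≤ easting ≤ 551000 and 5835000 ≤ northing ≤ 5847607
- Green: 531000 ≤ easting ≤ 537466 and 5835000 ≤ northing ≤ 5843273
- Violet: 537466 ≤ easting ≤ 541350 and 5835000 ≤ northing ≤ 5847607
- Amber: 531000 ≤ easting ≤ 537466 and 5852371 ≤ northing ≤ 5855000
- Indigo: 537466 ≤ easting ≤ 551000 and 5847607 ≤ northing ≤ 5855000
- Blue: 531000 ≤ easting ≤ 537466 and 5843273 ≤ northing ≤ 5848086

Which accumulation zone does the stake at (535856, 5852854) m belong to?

Amber

The point has easting = 535856 and northing = 5852854.
Only Amber satisfies 531000 ≤ easting ≤ 537466 and 5852371 ≤ northing ≤ 5855000.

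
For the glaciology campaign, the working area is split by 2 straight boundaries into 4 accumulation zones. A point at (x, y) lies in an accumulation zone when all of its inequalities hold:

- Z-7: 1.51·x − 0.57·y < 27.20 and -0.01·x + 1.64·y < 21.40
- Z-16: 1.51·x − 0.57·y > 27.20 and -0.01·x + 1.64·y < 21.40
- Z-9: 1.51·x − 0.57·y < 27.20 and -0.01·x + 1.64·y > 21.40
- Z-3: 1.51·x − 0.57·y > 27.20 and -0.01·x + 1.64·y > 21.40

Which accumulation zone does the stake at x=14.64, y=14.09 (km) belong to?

1.51·14.64 − 0.57·14.09 = 14.075, which is < 27.20
-0.01·14.64 + 1.64·14.09 = 22.961, which is > 21.40
This sign pattern matches Z-9.

Z-9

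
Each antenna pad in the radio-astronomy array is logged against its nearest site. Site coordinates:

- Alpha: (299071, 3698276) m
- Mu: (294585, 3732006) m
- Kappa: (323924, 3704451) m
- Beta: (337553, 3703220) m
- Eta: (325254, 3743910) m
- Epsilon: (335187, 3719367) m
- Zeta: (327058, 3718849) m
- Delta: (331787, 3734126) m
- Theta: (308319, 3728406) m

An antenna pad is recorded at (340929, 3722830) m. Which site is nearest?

Epsilon

Squared distances to each site:
Alpha: 2354991080.000; Mu: 2231965312.000; Kappa: 626957666.000; Beta: 395949476.000; Eta: 690072025.000; Epsilon: 44962933.000; Zeta: 208253002.000; Delta: 211175780.000; Theta: 1094503876.000.
Minimum at Epsilon.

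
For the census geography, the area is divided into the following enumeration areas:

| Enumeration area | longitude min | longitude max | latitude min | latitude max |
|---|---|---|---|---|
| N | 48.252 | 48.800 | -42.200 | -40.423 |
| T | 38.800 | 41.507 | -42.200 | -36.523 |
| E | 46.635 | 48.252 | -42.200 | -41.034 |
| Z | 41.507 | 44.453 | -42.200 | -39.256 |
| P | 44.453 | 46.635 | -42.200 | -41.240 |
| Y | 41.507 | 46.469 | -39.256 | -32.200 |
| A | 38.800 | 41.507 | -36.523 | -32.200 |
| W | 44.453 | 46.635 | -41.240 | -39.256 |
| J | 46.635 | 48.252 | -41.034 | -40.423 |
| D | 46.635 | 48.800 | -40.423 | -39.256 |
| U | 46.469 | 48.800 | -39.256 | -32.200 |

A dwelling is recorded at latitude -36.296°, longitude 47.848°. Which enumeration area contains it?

The point has longitude = 47.848 and latitude = -36.296.
Only U satisfies 46.469 ≤ longitude ≤ 48.800 and -39.256 ≤ latitude ≤ -32.200.

U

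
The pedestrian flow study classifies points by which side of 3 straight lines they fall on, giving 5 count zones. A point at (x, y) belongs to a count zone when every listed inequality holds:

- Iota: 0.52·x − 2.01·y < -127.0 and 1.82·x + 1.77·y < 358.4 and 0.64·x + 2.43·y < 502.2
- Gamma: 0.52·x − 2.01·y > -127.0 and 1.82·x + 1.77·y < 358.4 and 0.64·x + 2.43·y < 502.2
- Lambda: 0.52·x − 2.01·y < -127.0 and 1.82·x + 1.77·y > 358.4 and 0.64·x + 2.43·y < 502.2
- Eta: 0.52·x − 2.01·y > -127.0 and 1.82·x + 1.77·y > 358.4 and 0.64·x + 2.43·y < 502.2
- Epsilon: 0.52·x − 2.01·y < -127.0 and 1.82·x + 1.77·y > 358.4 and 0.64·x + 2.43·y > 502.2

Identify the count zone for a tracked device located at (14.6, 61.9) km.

0.52·14.6 − 2.01·61.9 = -116.827, which is > -127.0
1.82·14.6 + 1.77·61.9 = 136.135, which is < 358.4
0.64·14.6 + 2.43·61.9 = 159.761, which is < 502.2
This sign pattern matches Gamma.

Gamma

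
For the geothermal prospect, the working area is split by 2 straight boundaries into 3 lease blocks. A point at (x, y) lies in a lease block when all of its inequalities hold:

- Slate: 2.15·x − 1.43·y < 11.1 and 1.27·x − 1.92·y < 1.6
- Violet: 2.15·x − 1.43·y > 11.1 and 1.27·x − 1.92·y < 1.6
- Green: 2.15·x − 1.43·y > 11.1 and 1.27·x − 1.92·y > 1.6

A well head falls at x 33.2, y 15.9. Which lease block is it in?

Green

2.15·33.2 − 1.43·15.9 = 48.643, which is > 11.1
1.27·33.2 − 1.92·15.9 = 11.636, which is > 1.6
This sign pattern matches Green.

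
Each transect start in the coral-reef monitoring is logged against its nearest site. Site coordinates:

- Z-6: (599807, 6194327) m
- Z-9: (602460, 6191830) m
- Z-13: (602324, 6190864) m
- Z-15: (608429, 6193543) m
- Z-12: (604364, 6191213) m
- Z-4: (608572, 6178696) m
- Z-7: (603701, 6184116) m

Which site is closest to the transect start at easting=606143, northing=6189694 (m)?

Z-12

Squared distances to each site:
Z-6: 61609585.000; Z-9: 18126985.000; Z-13: 15953661.000; Z-15: 20040597.000; Z-12: 5472202.000; Z-4: 126856045.000; Z-7: 37077448.000.
Minimum at Z-12.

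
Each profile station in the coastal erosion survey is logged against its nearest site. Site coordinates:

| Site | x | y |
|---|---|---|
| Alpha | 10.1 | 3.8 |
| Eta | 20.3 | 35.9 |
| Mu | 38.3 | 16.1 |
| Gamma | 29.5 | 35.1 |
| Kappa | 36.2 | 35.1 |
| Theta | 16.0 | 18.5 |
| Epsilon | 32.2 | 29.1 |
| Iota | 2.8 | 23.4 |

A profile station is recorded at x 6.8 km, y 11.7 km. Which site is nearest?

Squared distances to each site:
Alpha: 73.300; Eta: 767.890; Mu: 1011.610; Gamma: 1062.850; Kappa: 1411.920; Theta: 130.880; Epsilon: 947.920; Iota: 152.890.
Minimum at Alpha.

Alpha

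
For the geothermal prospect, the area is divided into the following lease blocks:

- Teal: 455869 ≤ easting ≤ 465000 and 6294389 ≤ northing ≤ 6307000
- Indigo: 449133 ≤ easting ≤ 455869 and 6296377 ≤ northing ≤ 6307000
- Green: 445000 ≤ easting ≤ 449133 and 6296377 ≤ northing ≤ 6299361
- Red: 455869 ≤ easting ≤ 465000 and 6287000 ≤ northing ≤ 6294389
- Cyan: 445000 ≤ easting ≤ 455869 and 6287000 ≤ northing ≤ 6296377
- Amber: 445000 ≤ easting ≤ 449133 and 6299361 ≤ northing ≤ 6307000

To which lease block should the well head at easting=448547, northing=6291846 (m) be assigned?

The point has easting = 448547 and northing = 6291846.
Only Cyan satisfies 445000 ≤ easting ≤ 455869 and 6287000 ≤ northing ≤ 6296377.

Cyan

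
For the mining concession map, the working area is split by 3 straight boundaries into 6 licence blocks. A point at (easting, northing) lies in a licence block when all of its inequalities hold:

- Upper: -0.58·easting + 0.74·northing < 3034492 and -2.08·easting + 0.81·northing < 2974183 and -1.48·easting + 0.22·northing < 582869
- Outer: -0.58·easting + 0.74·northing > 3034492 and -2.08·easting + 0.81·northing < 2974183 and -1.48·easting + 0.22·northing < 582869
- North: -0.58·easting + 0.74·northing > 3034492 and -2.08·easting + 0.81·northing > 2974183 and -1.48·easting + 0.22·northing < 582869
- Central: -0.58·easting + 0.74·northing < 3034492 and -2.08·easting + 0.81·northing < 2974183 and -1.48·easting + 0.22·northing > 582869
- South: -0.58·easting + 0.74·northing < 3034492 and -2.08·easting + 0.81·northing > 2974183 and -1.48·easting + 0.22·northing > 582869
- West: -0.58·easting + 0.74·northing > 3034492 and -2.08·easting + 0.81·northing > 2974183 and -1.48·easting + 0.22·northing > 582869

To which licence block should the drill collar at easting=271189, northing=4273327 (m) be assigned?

Upper

-0.58·271189 + 0.74·4273327 = 3004972.360, which is < 3034492
-2.08·271189 + 0.81·4273327 = 2897321.750, which is < 2974183
-1.48·271189 + 0.22·4273327 = 538772.220, which is < 582869
This sign pattern matches Upper.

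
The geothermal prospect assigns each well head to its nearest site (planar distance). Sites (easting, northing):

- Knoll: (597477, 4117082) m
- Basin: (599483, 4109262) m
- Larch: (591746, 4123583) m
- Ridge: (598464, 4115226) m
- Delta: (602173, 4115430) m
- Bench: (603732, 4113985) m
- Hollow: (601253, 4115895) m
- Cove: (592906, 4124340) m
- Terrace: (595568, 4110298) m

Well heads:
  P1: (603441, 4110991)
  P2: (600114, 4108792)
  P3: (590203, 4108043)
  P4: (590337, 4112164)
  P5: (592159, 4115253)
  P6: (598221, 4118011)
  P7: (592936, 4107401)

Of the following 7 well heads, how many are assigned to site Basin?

P1 → Bench
P2 → Basin
P3 → Terrace
P4 → Terrace
P5 → Knoll
P6 → Knoll
P7 → Terrace
1 of the 7 goes to Basin.

1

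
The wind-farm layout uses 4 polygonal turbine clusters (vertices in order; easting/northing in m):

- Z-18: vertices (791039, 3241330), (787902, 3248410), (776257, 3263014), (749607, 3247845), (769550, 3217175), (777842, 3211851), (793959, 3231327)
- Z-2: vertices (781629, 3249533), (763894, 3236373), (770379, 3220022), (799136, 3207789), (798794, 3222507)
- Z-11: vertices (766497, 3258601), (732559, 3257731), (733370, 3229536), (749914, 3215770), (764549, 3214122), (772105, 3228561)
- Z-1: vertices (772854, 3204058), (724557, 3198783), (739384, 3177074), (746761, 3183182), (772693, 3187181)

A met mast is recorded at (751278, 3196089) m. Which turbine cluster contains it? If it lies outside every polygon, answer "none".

Cast a ray rightward from (751278, 3196089). For each polygon, the edges (by vertex number in listed order) whose endpoints lie on opposite sides of northing = 3196089, where each meets that height, and whether that is right or left of the point:
Z-18: no edge straddles that height → 0 crossings.
Z-2: no edge straddles that height → 0 crossings.
Z-11: no edge straddles that height → 0 crossings.
Z-1: 2–3 at easting≈726397.0 (left), 5–1 at easting≈772778.0 (right) → 1 crossing.
Only Z-1 has an odd count, so the point is inside Z-1.

Z-1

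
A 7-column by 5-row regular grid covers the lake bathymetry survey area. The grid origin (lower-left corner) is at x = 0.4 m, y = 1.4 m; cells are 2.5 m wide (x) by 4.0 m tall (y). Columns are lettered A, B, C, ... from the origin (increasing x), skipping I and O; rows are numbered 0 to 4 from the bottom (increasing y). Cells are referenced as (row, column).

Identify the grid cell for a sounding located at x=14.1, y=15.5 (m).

Column index: ⌊(14.1 − 0.4) / 2.5⌋ = ⌊5.480⌋ = 5 → column F
Row offset from origin: ⌊(15.5 − 1.4) / 4.0⌋ = ⌊3.525⌋ = 3 → row 3

(3, F)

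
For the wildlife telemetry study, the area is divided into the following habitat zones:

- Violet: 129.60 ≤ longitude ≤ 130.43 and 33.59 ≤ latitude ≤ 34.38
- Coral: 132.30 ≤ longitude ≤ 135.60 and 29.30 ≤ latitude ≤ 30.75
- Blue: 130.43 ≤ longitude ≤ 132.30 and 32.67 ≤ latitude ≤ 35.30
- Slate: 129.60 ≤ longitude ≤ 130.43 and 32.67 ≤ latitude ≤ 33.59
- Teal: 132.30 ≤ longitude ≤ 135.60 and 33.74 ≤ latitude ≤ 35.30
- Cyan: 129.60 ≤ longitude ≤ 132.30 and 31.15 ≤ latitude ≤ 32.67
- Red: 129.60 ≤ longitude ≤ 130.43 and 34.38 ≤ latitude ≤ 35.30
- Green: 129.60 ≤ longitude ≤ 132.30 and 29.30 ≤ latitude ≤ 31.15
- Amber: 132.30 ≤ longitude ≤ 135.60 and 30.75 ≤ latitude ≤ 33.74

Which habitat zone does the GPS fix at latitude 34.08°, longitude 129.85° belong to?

The point has longitude = 129.85 and latitude = 34.08.
Only Violet satisfies 129.60 ≤ longitude ≤ 130.43 and 33.59 ≤ latitude ≤ 34.38.

Violet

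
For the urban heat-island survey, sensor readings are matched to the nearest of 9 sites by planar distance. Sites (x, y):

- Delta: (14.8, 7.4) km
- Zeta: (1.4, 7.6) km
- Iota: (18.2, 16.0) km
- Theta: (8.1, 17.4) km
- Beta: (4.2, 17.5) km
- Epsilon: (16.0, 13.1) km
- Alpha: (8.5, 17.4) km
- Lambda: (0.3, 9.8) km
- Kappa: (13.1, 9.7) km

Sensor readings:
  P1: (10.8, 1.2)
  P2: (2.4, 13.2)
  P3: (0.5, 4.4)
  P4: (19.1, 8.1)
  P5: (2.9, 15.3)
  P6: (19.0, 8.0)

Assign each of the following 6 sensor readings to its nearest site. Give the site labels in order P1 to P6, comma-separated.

P1 → Delta (d²=54.44)
P2 → Lambda (d²=15.97)
P3 → Zeta (d²=11.05)
P4 → Delta (d²=18.98)
P5 → Beta (d²=6.53)
P6 → Delta (d²=18.00)

Delta, Lambda, Zeta, Delta, Beta, Delta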